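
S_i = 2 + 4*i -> [2, 6, 10, 14, 18]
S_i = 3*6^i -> [3, 18, 108, 648, 3888]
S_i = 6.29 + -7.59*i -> [6.29, -1.3, -8.89, -16.48, -24.07]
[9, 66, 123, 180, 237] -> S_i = 9 + 57*i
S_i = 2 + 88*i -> [2, 90, 178, 266, 354]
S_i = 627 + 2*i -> [627, 629, 631, 633, 635]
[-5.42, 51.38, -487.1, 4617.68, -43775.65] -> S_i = -5.42*(-9.48)^i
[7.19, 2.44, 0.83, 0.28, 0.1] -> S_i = 7.19*0.34^i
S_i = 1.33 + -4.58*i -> [1.33, -3.25, -7.83, -12.41, -16.99]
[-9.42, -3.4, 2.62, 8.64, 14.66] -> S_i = -9.42 + 6.02*i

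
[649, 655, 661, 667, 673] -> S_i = 649 + 6*i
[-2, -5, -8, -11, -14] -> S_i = -2 + -3*i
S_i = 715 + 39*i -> [715, 754, 793, 832, 871]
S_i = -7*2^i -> [-7, -14, -28, -56, -112]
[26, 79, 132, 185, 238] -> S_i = 26 + 53*i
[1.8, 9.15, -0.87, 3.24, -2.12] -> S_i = Random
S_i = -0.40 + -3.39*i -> [-0.4, -3.79, -7.18, -10.57, -13.96]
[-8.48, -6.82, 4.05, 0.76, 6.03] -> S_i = Random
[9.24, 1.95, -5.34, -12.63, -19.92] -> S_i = 9.24 + -7.29*i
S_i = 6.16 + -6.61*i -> [6.16, -0.45, -7.06, -13.67, -20.28]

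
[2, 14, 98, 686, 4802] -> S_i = 2*7^i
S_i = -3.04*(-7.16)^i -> [-3.04, 21.77, -155.85, 1115.87, -7989.61]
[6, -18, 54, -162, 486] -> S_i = 6*-3^i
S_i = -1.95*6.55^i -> [-1.95, -12.77, -83.66, -547.97, -3589.22]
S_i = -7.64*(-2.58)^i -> [-7.64, 19.71, -50.85, 131.21, -338.51]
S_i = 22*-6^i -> [22, -132, 792, -4752, 28512]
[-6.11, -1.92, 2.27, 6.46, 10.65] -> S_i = -6.11 + 4.19*i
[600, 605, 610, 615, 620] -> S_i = 600 + 5*i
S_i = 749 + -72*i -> [749, 677, 605, 533, 461]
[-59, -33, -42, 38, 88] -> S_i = Random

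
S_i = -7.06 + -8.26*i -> [-7.06, -15.32, -23.58, -31.84, -40.1]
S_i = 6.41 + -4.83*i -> [6.41, 1.58, -3.25, -8.08, -12.91]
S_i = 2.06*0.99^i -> [2.06, 2.04, 2.02, 2.0, 1.98]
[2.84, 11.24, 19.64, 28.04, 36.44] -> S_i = 2.84 + 8.40*i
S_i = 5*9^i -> [5, 45, 405, 3645, 32805]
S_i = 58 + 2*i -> [58, 60, 62, 64, 66]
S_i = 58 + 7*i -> [58, 65, 72, 79, 86]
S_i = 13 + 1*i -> [13, 14, 15, 16, 17]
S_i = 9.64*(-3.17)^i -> [9.64, -30.56, 96.87, -307.08, 973.45]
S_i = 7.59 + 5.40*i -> [7.59, 12.99, 18.39, 23.79, 29.19]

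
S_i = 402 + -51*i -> [402, 351, 300, 249, 198]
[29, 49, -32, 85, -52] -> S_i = Random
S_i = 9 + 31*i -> [9, 40, 71, 102, 133]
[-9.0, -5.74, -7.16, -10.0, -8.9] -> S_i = Random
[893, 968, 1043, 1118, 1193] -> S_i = 893 + 75*i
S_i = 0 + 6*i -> [0, 6, 12, 18, 24]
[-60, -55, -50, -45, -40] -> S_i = -60 + 5*i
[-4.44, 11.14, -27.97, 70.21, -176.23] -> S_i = -4.44*(-2.51)^i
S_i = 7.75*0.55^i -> [7.75, 4.26, 2.34, 1.29, 0.71]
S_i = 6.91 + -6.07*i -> [6.91, 0.84, -5.23, -11.3, -17.37]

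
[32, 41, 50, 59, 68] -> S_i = 32 + 9*i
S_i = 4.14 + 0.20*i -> [4.14, 4.34, 4.54, 4.74, 4.94]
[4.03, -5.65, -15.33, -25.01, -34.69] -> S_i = 4.03 + -9.68*i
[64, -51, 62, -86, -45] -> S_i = Random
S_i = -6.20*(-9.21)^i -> [-6.2, 57.1, -525.91, 4843.63, -44609.79]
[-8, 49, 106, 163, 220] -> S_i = -8 + 57*i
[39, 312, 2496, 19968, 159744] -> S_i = 39*8^i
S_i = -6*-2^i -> [-6, 12, -24, 48, -96]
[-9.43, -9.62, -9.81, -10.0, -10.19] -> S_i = -9.43 + -0.19*i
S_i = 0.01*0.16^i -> [0.01, 0.0, 0.0, 0.0, 0.0]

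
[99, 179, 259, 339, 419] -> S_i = 99 + 80*i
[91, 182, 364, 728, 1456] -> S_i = 91*2^i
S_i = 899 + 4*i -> [899, 903, 907, 911, 915]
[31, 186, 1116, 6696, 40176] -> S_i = 31*6^i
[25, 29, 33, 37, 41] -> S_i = 25 + 4*i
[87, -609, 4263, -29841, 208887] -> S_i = 87*-7^i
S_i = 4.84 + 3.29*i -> [4.84, 8.13, 11.42, 14.71, 18.0]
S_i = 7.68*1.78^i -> [7.68, 13.67, 24.33, 43.31, 77.1]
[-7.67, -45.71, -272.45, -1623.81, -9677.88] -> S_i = -7.67*5.96^i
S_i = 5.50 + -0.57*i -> [5.5, 4.93, 4.36, 3.79, 3.22]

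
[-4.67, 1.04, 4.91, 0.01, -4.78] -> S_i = Random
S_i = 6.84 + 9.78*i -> [6.84, 16.62, 26.4, 36.18, 45.96]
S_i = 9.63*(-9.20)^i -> [9.63, -88.6, 815.08, -7498.77, 68988.64]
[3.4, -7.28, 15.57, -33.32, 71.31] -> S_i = 3.40*(-2.14)^i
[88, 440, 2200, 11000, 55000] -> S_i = 88*5^i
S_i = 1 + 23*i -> [1, 24, 47, 70, 93]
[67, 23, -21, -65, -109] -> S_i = 67 + -44*i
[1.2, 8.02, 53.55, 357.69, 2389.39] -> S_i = 1.20*6.68^i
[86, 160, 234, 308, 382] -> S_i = 86 + 74*i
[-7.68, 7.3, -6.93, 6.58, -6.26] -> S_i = -7.68*(-0.95)^i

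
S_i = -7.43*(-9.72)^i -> [-7.43, 72.22, -701.97, 6823.19, -66321.43]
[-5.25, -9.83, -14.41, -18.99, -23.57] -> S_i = -5.25 + -4.58*i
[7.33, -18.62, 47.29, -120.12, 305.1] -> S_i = 7.33*(-2.54)^i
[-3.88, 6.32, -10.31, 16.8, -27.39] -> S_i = -3.88*(-1.63)^i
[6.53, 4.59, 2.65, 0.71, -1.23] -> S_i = 6.53 + -1.94*i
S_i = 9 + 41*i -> [9, 50, 91, 132, 173]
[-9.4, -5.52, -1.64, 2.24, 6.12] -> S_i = -9.40 + 3.88*i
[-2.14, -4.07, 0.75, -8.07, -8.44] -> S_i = Random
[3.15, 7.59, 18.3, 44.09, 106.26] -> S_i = 3.15*2.41^i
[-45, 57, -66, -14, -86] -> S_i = Random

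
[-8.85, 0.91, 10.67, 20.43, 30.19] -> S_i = -8.85 + 9.76*i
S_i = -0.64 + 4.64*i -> [-0.64, 4.0, 8.64, 13.28, 17.92]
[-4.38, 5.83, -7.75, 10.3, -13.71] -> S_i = -4.38*(-1.33)^i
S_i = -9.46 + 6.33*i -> [-9.46, -3.13, 3.2, 9.53, 15.86]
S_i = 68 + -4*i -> [68, 64, 60, 56, 52]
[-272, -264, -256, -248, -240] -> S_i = -272 + 8*i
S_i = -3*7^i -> [-3, -21, -147, -1029, -7203]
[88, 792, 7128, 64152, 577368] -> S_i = 88*9^i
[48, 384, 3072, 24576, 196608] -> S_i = 48*8^i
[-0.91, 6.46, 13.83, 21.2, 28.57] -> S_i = -0.91 + 7.37*i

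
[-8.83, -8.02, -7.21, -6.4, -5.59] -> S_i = -8.83 + 0.81*i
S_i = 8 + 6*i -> [8, 14, 20, 26, 32]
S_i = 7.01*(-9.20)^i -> [7.01, -64.49, 593.33, -5458.6, 50219.15]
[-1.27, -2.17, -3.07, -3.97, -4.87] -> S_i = -1.27 + -0.90*i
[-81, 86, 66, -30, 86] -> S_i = Random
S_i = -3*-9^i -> [-3, 27, -243, 2187, -19683]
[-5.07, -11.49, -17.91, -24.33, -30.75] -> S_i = -5.07 + -6.42*i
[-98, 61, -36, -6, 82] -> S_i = Random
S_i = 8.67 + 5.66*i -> [8.67, 14.33, 19.99, 25.65, 31.31]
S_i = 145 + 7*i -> [145, 152, 159, 166, 173]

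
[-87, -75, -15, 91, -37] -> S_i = Random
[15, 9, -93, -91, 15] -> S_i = Random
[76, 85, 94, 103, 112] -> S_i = 76 + 9*i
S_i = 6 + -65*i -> [6, -59, -124, -189, -254]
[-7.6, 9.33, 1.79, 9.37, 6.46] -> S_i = Random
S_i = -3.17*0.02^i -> [-3.17, -0.06, -0.0, -0.0, -0.0]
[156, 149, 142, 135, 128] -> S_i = 156 + -7*i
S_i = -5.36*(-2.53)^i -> [-5.36, 13.56, -34.31, 86.8, -219.61]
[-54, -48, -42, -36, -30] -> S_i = -54 + 6*i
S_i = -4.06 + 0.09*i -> [-4.06, -3.97, -3.88, -3.79, -3.7]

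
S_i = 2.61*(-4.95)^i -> [2.61, -12.92, 63.95, -316.56, 1566.97]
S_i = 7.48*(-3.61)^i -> [7.48, -27.0, 97.48, -351.9, 1270.37]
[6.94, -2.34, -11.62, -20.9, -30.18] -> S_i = 6.94 + -9.28*i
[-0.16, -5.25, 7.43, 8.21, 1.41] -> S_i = Random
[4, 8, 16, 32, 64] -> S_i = 4*2^i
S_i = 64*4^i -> [64, 256, 1024, 4096, 16384]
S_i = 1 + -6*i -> [1, -5, -11, -17, -23]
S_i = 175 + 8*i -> [175, 183, 191, 199, 207]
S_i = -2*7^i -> [-2, -14, -98, -686, -4802]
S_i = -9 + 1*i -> [-9, -8, -7, -6, -5]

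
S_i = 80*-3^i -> [80, -240, 720, -2160, 6480]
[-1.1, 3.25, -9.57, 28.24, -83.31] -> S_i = -1.10*(-2.95)^i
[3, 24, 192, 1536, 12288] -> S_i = 3*8^i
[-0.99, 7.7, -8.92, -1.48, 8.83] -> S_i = Random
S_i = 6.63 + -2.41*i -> [6.63, 4.22, 1.81, -0.6, -3.01]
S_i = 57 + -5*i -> [57, 52, 47, 42, 37]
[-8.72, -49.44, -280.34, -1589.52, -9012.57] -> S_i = -8.72*5.67^i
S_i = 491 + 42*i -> [491, 533, 575, 617, 659]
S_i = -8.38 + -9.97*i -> [-8.38, -18.35, -28.32, -38.29, -48.26]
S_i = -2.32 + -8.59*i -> [-2.32, -10.91, -19.5, -28.09, -36.68]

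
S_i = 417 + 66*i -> [417, 483, 549, 615, 681]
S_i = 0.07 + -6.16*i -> [0.07, -6.09, -12.25, -18.41, -24.57]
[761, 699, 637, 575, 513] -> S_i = 761 + -62*i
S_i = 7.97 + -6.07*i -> [7.97, 1.9, -4.17, -10.24, -16.31]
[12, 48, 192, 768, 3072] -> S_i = 12*4^i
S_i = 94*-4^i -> [94, -376, 1504, -6016, 24064]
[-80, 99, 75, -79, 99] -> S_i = Random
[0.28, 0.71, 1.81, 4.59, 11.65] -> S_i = 0.28*2.54^i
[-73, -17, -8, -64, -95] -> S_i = Random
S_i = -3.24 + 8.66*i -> [-3.24, 5.42, 14.08, 22.74, 31.4]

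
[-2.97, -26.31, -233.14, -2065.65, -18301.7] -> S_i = -2.97*8.86^i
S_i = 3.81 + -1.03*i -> [3.81, 2.78, 1.75, 0.72, -0.31]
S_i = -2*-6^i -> [-2, 12, -72, 432, -2592]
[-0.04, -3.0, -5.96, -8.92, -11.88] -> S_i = -0.04 + -2.96*i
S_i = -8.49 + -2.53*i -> [-8.49, -11.02, -13.55, -16.08, -18.61]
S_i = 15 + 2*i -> [15, 17, 19, 21, 23]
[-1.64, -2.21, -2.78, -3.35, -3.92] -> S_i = -1.64 + -0.57*i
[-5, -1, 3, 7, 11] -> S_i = -5 + 4*i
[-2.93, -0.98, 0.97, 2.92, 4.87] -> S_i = -2.93 + 1.95*i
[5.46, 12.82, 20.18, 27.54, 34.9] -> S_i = 5.46 + 7.36*i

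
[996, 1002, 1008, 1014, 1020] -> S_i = 996 + 6*i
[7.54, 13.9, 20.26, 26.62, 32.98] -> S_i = 7.54 + 6.36*i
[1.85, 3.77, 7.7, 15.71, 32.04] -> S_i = 1.85*2.04^i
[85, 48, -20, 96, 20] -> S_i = Random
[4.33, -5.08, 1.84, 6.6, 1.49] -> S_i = Random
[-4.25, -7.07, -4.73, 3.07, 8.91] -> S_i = Random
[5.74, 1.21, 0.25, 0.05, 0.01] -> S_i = 5.74*0.21^i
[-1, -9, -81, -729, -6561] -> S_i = -1*9^i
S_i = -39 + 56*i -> [-39, 17, 73, 129, 185]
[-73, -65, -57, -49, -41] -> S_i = -73 + 8*i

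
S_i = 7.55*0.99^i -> [7.55, 7.47, 7.4, 7.33, 7.25]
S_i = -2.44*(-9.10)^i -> [-2.44, 22.2, -202.06, 1838.71, -16732.29]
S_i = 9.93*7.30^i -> [9.93, 72.49, 529.17, 3862.94, 28199.45]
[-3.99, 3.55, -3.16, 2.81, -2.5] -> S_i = -3.99*(-0.89)^i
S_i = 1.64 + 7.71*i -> [1.64, 9.35, 17.06, 24.77, 32.48]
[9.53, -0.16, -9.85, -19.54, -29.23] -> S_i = 9.53 + -9.69*i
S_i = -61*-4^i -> [-61, 244, -976, 3904, -15616]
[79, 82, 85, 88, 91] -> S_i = 79 + 3*i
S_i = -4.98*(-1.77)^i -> [-4.98, 8.81, -15.6, 27.62, -48.88]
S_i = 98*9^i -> [98, 882, 7938, 71442, 642978]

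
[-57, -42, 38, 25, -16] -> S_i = Random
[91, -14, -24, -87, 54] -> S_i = Random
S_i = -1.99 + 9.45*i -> [-1.99, 7.46, 16.91, 26.36, 35.81]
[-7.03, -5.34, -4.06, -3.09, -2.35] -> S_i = -7.03*0.76^i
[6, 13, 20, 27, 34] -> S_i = 6 + 7*i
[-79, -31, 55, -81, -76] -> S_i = Random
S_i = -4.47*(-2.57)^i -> [-4.47, 11.49, -29.52, 75.88, -195.0]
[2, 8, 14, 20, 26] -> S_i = 2 + 6*i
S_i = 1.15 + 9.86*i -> [1.15, 11.01, 20.87, 30.73, 40.59]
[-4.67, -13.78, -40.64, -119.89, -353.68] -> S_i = -4.67*2.95^i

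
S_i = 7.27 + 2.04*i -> [7.27, 9.31, 11.35, 13.39, 15.43]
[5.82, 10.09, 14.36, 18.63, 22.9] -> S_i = 5.82 + 4.27*i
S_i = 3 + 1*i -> [3, 4, 5, 6, 7]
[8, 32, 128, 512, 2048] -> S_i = 8*4^i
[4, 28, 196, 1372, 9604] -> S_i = 4*7^i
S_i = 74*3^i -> [74, 222, 666, 1998, 5994]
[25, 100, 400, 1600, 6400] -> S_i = 25*4^i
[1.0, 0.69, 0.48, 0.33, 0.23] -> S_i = 1.00*0.69^i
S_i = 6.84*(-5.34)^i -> [6.84, -36.53, 195.05, -1041.55, 5561.87]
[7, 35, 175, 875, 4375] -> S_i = 7*5^i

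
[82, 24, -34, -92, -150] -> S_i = 82 + -58*i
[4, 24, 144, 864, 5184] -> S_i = 4*6^i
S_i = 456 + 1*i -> [456, 457, 458, 459, 460]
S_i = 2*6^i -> [2, 12, 72, 432, 2592]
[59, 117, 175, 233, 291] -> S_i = 59 + 58*i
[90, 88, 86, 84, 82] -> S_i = 90 + -2*i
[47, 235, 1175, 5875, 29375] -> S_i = 47*5^i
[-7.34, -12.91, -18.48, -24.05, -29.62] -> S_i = -7.34 + -5.57*i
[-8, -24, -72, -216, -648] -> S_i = -8*3^i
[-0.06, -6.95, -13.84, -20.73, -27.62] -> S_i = -0.06 + -6.89*i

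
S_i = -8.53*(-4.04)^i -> [-8.53, 34.46, -139.22, 562.46, -2272.35]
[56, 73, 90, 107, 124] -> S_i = 56 + 17*i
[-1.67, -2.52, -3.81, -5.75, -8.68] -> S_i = -1.67*1.51^i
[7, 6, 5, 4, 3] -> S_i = 7 + -1*i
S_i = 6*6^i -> [6, 36, 216, 1296, 7776]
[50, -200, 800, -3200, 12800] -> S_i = 50*-4^i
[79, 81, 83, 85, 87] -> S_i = 79 + 2*i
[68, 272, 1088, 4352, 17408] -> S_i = 68*4^i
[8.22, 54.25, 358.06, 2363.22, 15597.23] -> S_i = 8.22*6.60^i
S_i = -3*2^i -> [-3, -6, -12, -24, -48]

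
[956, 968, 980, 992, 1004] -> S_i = 956 + 12*i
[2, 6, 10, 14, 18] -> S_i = 2 + 4*i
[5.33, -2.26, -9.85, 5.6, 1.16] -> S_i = Random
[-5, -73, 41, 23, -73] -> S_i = Random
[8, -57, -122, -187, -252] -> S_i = 8 + -65*i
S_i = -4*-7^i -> [-4, 28, -196, 1372, -9604]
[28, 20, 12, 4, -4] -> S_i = 28 + -8*i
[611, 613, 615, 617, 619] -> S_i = 611 + 2*i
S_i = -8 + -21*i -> [-8, -29, -50, -71, -92]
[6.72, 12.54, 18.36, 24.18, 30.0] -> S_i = 6.72 + 5.82*i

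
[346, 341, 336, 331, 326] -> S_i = 346 + -5*i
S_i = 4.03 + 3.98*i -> [4.03, 8.01, 11.99, 15.97, 19.95]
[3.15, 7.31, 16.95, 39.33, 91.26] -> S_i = 3.15*2.32^i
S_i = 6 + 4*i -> [6, 10, 14, 18, 22]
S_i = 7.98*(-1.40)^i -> [7.98, -11.17, 15.64, -21.9, 30.66]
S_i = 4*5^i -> [4, 20, 100, 500, 2500]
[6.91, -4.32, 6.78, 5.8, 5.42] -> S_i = Random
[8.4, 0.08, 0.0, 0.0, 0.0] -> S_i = 8.40*0.01^i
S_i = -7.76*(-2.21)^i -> [-7.76, 17.15, -37.9, 83.76, -185.11]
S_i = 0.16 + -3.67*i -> [0.16, -3.51, -7.18, -10.85, -14.52]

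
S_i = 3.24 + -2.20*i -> [3.24, 1.04, -1.16, -3.36, -5.56]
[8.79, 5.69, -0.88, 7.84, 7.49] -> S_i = Random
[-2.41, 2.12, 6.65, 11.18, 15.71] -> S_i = -2.41 + 4.53*i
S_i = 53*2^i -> [53, 106, 212, 424, 848]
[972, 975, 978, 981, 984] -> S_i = 972 + 3*i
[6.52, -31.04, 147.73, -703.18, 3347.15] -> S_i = 6.52*(-4.76)^i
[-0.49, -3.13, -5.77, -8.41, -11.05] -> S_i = -0.49 + -2.64*i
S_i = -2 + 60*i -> [-2, 58, 118, 178, 238]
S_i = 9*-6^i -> [9, -54, 324, -1944, 11664]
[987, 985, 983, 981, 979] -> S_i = 987 + -2*i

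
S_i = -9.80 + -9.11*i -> [-9.8, -18.91, -28.02, -37.13, -46.24]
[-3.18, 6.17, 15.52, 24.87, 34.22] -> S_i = -3.18 + 9.35*i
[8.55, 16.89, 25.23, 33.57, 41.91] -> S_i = 8.55 + 8.34*i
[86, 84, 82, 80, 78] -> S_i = 86 + -2*i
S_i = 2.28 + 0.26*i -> [2.28, 2.54, 2.8, 3.06, 3.32]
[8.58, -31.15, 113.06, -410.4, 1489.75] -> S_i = 8.58*(-3.63)^i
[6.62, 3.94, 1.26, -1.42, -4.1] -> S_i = 6.62 + -2.68*i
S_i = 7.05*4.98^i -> [7.05, 35.11, 174.84, 870.72, 4336.17]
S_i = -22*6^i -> [-22, -132, -792, -4752, -28512]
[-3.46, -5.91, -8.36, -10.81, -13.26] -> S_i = -3.46 + -2.45*i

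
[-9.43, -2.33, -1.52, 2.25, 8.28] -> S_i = Random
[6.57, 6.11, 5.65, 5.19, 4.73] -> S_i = 6.57 + -0.46*i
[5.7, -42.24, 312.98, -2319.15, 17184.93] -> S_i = 5.70*(-7.41)^i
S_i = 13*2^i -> [13, 26, 52, 104, 208]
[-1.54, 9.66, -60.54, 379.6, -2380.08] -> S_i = -1.54*(-6.27)^i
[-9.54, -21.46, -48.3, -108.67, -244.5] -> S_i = -9.54*2.25^i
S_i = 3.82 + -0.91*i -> [3.82, 2.91, 2.0, 1.09, 0.18]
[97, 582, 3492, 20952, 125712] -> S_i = 97*6^i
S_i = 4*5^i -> [4, 20, 100, 500, 2500]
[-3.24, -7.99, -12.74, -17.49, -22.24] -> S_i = -3.24 + -4.75*i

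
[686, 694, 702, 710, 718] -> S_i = 686 + 8*i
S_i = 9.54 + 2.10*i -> [9.54, 11.64, 13.74, 15.84, 17.94]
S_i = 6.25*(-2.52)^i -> [6.25, -15.75, 39.69, -100.02, 252.05]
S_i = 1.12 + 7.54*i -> [1.12, 8.66, 16.2, 23.74, 31.28]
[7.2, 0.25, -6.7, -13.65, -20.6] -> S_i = 7.20 + -6.95*i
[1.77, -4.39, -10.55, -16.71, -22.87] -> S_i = 1.77 + -6.16*i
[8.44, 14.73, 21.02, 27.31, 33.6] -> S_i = 8.44 + 6.29*i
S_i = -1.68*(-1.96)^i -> [-1.68, 3.29, -6.45, 12.65, -24.79]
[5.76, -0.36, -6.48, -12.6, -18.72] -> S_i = 5.76 + -6.12*i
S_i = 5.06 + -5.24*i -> [5.06, -0.18, -5.42, -10.66, -15.9]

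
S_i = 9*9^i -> [9, 81, 729, 6561, 59049]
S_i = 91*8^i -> [91, 728, 5824, 46592, 372736]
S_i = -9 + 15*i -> [-9, 6, 21, 36, 51]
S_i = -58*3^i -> [-58, -174, -522, -1566, -4698]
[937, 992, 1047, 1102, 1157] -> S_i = 937 + 55*i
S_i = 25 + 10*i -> [25, 35, 45, 55, 65]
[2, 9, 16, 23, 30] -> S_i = 2 + 7*i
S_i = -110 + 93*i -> [-110, -17, 76, 169, 262]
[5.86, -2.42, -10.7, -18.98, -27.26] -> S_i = 5.86 + -8.28*i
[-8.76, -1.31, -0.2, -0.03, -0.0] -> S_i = -8.76*0.15^i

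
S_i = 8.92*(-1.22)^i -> [8.92, -10.88, 13.28, -16.2, 19.76]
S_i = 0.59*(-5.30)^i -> [0.59, -3.13, 16.57, -87.84, 465.54]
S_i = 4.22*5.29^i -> [4.22, 22.32, 118.09, 624.71, 3304.72]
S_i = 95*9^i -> [95, 855, 7695, 69255, 623295]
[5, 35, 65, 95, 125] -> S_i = 5 + 30*i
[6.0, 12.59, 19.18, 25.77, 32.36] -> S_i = 6.00 + 6.59*i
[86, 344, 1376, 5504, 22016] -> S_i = 86*4^i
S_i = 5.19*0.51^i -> [5.19, 2.65, 1.35, 0.69, 0.35]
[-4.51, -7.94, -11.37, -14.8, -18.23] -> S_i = -4.51 + -3.43*i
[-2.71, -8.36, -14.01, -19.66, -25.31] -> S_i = -2.71 + -5.65*i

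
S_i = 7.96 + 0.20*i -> [7.96, 8.16, 8.36, 8.56, 8.76]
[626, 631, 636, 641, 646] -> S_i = 626 + 5*i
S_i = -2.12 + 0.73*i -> [-2.12, -1.39, -0.66, 0.07, 0.8]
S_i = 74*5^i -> [74, 370, 1850, 9250, 46250]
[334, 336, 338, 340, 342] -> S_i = 334 + 2*i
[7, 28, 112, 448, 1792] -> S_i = 7*4^i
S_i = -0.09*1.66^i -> [-0.09, -0.15, -0.25, -0.41, -0.68]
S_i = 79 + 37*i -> [79, 116, 153, 190, 227]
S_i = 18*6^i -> [18, 108, 648, 3888, 23328]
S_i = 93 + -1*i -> [93, 92, 91, 90, 89]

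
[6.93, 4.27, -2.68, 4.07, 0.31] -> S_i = Random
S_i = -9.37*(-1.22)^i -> [-9.37, 11.43, -13.95, 17.01, -20.76]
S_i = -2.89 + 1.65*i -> [-2.89, -1.24, 0.41, 2.06, 3.71]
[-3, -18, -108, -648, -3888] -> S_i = -3*6^i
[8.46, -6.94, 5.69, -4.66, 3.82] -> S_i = 8.46*(-0.82)^i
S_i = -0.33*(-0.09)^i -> [-0.33, 0.03, -0.0, 0.0, -0.0]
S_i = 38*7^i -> [38, 266, 1862, 13034, 91238]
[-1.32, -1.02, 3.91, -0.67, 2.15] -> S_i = Random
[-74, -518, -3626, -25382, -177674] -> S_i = -74*7^i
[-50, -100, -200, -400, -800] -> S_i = -50*2^i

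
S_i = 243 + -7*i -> [243, 236, 229, 222, 215]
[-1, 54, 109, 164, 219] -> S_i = -1 + 55*i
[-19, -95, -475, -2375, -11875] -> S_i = -19*5^i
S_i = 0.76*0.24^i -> [0.76, 0.18, 0.04, 0.01, 0.0]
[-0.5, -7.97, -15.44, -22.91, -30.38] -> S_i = -0.50 + -7.47*i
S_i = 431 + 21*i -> [431, 452, 473, 494, 515]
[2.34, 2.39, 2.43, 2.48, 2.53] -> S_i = 2.34*1.02^i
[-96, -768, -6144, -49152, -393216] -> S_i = -96*8^i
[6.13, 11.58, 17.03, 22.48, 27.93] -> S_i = 6.13 + 5.45*i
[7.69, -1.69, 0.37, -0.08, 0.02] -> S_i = 7.69*(-0.22)^i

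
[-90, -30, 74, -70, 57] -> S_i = Random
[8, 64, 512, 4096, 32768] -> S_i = 8*8^i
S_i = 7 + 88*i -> [7, 95, 183, 271, 359]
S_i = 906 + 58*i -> [906, 964, 1022, 1080, 1138]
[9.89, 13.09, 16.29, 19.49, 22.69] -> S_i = 9.89 + 3.20*i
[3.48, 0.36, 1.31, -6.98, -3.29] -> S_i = Random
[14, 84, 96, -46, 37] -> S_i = Random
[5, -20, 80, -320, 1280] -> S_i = 5*-4^i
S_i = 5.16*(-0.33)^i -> [5.16, -1.7, 0.56, -0.19, 0.06]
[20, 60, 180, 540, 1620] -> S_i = 20*3^i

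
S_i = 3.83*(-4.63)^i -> [3.83, -17.73, 82.1, -380.14, 1760.04]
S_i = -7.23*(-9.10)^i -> [-7.23, 65.79, -598.72, 5448.32, -49579.7]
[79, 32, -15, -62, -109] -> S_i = 79 + -47*i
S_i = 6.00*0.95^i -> [6.0, 5.7, 5.42, 5.14, 4.89]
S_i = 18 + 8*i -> [18, 26, 34, 42, 50]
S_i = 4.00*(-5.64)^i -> [4.0, -22.56, 127.24, -717.62, 4047.4]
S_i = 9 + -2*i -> [9, 7, 5, 3, 1]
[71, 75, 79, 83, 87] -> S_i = 71 + 4*i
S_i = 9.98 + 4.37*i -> [9.98, 14.35, 18.72, 23.09, 27.46]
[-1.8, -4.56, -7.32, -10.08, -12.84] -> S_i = -1.80 + -2.76*i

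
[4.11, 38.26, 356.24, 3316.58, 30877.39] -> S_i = 4.11*9.31^i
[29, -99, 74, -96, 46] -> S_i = Random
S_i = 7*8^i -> [7, 56, 448, 3584, 28672]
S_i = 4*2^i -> [4, 8, 16, 32, 64]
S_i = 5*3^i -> [5, 15, 45, 135, 405]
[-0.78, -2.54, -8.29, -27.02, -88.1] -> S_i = -0.78*3.26^i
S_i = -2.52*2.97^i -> [-2.52, -7.48, -22.23, -66.02, -196.08]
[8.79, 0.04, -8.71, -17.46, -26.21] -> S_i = 8.79 + -8.75*i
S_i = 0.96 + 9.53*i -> [0.96, 10.49, 20.02, 29.55, 39.08]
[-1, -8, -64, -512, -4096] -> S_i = -1*8^i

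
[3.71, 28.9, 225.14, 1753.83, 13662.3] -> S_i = 3.71*7.79^i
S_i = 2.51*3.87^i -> [2.51, 9.71, 37.59, 145.48, 563.01]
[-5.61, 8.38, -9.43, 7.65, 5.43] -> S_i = Random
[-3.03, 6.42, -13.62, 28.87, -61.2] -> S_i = -3.03*(-2.12)^i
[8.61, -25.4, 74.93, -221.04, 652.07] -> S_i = 8.61*(-2.95)^i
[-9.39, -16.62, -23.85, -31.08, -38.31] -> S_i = -9.39 + -7.23*i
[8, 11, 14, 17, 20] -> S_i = 8 + 3*i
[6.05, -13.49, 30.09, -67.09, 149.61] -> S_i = 6.05*(-2.23)^i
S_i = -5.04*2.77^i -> [-5.04, -13.96, -38.67, -107.12, -296.72]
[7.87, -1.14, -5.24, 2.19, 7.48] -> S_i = Random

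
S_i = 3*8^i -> [3, 24, 192, 1536, 12288]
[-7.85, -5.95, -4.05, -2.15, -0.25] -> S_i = -7.85 + 1.90*i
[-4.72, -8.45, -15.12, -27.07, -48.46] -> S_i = -4.72*1.79^i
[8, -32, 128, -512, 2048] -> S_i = 8*-4^i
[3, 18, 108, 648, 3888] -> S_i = 3*6^i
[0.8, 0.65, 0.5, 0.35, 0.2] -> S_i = 0.80 + -0.15*i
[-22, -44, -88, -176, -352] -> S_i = -22*2^i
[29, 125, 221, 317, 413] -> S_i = 29 + 96*i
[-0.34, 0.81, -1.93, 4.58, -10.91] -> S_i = -0.34*(-2.38)^i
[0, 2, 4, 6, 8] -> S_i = 0 + 2*i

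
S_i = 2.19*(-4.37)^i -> [2.19, -9.57, 41.82, -182.76, 798.67]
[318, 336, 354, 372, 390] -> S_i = 318 + 18*i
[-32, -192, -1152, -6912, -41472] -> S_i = -32*6^i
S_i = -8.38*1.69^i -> [-8.38, -14.16, -23.93, -40.45, -68.36]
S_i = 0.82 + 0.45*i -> [0.82, 1.27, 1.72, 2.17, 2.62]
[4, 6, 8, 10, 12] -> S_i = 4 + 2*i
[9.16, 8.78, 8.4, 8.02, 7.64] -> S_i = 9.16 + -0.38*i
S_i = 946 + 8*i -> [946, 954, 962, 970, 978]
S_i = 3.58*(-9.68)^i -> [3.58, -34.65, 335.45, -3247.2, 31432.9]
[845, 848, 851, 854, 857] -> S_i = 845 + 3*i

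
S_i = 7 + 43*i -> [7, 50, 93, 136, 179]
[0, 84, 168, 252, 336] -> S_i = 0 + 84*i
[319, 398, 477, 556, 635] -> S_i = 319 + 79*i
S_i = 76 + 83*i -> [76, 159, 242, 325, 408]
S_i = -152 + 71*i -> [-152, -81, -10, 61, 132]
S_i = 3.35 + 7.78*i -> [3.35, 11.13, 18.91, 26.69, 34.47]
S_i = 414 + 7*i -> [414, 421, 428, 435, 442]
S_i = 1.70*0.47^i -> [1.7, 0.8, 0.38, 0.18, 0.08]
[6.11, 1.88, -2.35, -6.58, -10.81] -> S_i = 6.11 + -4.23*i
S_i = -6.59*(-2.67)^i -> [-6.59, 17.6, -46.98, 125.44, -334.91]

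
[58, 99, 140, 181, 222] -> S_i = 58 + 41*i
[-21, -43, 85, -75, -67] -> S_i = Random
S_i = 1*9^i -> [1, 9, 81, 729, 6561]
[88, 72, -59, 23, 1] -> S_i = Random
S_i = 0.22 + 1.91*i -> [0.22, 2.13, 4.04, 5.95, 7.86]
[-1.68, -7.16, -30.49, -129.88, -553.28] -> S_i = -1.68*4.26^i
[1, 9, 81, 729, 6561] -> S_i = 1*9^i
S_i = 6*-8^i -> [6, -48, 384, -3072, 24576]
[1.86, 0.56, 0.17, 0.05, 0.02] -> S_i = 1.86*0.30^i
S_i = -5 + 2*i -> [-5, -3, -1, 1, 3]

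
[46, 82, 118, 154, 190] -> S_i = 46 + 36*i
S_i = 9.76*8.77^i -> [9.76, 85.6, 750.67, 6583.38, 57736.2]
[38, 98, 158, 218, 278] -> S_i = 38 + 60*i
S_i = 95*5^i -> [95, 475, 2375, 11875, 59375]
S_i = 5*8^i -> [5, 40, 320, 2560, 20480]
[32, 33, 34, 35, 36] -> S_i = 32 + 1*i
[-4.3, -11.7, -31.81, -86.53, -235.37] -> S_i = -4.30*2.72^i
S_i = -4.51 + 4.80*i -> [-4.51, 0.29, 5.09, 9.89, 14.69]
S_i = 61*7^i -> [61, 427, 2989, 20923, 146461]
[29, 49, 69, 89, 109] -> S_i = 29 + 20*i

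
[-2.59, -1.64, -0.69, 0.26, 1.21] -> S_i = -2.59 + 0.95*i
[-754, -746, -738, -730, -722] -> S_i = -754 + 8*i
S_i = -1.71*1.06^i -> [-1.71, -1.81, -1.92, -2.04, -2.16]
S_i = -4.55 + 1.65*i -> [-4.55, -2.9, -1.25, 0.4, 2.05]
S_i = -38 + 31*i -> [-38, -7, 24, 55, 86]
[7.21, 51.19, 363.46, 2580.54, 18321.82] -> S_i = 7.21*7.10^i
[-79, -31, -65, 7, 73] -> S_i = Random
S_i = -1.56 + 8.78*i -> [-1.56, 7.22, 16.0, 24.78, 33.56]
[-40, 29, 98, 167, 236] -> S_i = -40 + 69*i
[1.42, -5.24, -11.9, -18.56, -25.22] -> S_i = 1.42 + -6.66*i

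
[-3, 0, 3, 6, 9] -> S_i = -3 + 3*i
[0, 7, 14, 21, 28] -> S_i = 0 + 7*i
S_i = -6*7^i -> [-6, -42, -294, -2058, -14406]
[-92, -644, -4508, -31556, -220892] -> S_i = -92*7^i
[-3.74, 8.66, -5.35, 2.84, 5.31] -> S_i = Random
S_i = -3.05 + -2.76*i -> [-3.05, -5.81, -8.57, -11.33, -14.09]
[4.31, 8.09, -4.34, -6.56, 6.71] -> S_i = Random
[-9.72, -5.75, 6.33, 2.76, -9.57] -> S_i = Random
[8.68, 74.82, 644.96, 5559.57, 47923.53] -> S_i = 8.68*8.62^i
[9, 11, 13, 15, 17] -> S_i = 9 + 2*i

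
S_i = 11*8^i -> [11, 88, 704, 5632, 45056]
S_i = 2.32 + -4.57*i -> [2.32, -2.25, -6.82, -11.39, -15.96]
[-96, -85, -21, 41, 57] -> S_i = Random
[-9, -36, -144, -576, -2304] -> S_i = -9*4^i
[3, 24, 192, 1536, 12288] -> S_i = 3*8^i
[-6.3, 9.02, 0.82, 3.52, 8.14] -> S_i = Random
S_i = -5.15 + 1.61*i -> [-5.15, -3.54, -1.93, -0.32, 1.29]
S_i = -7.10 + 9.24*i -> [-7.1, 2.14, 11.38, 20.62, 29.86]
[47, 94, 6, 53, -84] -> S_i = Random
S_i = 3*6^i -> [3, 18, 108, 648, 3888]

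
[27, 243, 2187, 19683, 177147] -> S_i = 27*9^i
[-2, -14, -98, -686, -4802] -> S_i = -2*7^i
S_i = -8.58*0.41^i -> [-8.58, -3.52, -1.44, -0.59, -0.24]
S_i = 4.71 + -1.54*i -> [4.71, 3.17, 1.63, 0.09, -1.45]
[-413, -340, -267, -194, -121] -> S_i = -413 + 73*i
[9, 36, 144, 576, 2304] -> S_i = 9*4^i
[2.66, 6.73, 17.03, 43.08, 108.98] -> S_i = 2.66*2.53^i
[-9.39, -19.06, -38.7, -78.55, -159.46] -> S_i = -9.39*2.03^i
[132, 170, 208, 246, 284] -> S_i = 132 + 38*i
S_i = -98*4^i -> [-98, -392, -1568, -6272, -25088]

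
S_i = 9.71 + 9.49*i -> [9.71, 19.2, 28.69, 38.18, 47.67]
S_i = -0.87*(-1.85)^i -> [-0.87, 1.61, -2.98, 5.51, -10.19]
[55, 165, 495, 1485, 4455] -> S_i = 55*3^i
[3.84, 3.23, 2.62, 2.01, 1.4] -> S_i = 3.84 + -0.61*i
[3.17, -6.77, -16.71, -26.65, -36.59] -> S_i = 3.17 + -9.94*i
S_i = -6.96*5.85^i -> [-6.96, -40.72, -238.19, -1393.4, -8151.41]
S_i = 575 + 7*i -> [575, 582, 589, 596, 603]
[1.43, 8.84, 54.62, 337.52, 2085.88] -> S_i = 1.43*6.18^i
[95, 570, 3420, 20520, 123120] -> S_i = 95*6^i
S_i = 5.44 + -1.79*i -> [5.44, 3.65, 1.86, 0.07, -1.72]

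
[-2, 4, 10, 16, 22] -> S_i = -2 + 6*i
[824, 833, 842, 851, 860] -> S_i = 824 + 9*i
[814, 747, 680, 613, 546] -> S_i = 814 + -67*i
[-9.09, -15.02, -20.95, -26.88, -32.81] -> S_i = -9.09 + -5.93*i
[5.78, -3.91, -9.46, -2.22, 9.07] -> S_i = Random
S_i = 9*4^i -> [9, 36, 144, 576, 2304]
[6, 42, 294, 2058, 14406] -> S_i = 6*7^i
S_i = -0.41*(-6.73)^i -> [-0.41, 2.76, -18.57, 124.98, -841.09]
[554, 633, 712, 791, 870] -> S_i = 554 + 79*i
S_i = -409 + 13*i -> [-409, -396, -383, -370, -357]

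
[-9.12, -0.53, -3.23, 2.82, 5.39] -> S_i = Random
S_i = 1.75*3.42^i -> [1.75, 5.98, 20.47, 70.0, 239.41]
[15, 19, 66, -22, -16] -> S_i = Random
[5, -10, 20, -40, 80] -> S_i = 5*-2^i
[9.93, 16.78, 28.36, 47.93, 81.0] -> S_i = 9.93*1.69^i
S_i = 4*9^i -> [4, 36, 324, 2916, 26244]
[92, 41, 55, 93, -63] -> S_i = Random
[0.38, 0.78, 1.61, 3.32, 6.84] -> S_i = 0.38*2.06^i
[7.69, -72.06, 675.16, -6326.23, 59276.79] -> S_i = 7.69*(-9.37)^i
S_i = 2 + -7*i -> [2, -5, -12, -19, -26]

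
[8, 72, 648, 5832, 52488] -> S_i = 8*9^i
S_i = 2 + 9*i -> [2, 11, 20, 29, 38]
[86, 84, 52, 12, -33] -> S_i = Random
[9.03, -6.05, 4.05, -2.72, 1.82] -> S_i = 9.03*(-0.67)^i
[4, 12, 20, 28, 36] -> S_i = 4 + 8*i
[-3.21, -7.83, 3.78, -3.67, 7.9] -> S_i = Random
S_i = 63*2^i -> [63, 126, 252, 504, 1008]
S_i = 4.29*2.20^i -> [4.29, 9.44, 20.76, 45.68, 100.5]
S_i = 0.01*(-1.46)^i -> [0.01, -0.01, 0.02, -0.03, 0.05]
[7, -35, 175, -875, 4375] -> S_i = 7*-5^i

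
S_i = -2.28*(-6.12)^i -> [-2.28, 13.95, -85.4, 522.62, -3198.46]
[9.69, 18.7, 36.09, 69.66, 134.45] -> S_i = 9.69*1.93^i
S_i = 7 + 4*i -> [7, 11, 15, 19, 23]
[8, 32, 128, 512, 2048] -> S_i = 8*4^i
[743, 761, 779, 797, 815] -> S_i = 743 + 18*i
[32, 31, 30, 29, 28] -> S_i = 32 + -1*i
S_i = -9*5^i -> [-9, -45, -225, -1125, -5625]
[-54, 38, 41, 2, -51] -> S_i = Random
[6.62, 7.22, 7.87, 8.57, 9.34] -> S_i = 6.62*1.09^i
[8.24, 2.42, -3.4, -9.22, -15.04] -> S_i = 8.24 + -5.82*i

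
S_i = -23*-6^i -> [-23, 138, -828, 4968, -29808]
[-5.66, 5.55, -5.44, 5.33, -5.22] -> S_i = -5.66*(-0.98)^i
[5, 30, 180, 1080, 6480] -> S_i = 5*6^i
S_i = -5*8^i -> [-5, -40, -320, -2560, -20480]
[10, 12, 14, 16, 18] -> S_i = 10 + 2*i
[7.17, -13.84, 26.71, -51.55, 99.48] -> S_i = 7.17*(-1.93)^i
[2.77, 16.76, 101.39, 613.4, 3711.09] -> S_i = 2.77*6.05^i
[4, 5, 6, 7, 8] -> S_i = 4 + 1*i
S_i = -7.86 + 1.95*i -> [-7.86, -5.91, -3.96, -2.01, -0.06]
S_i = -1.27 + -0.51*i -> [-1.27, -1.78, -2.29, -2.8, -3.31]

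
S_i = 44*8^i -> [44, 352, 2816, 22528, 180224]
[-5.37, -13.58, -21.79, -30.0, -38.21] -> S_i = -5.37 + -8.21*i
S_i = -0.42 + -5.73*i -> [-0.42, -6.15, -11.88, -17.61, -23.34]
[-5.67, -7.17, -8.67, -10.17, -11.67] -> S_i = -5.67 + -1.50*i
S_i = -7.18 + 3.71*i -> [-7.18, -3.47, 0.24, 3.95, 7.66]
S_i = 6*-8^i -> [6, -48, 384, -3072, 24576]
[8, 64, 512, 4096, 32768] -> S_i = 8*8^i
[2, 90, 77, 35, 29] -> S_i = Random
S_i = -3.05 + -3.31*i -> [-3.05, -6.36, -9.67, -12.98, -16.29]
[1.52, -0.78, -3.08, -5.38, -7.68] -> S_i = 1.52 + -2.30*i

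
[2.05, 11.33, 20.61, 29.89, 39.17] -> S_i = 2.05 + 9.28*i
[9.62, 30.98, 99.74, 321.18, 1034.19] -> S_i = 9.62*3.22^i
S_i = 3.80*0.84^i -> [3.8, 3.19, 2.68, 2.25, 1.89]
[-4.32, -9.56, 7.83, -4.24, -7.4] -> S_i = Random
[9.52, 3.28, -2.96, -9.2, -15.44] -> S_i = 9.52 + -6.24*i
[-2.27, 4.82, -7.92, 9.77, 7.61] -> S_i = Random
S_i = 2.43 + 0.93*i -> [2.43, 3.36, 4.29, 5.22, 6.15]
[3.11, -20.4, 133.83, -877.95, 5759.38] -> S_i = 3.11*(-6.56)^i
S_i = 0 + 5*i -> [0, 5, 10, 15, 20]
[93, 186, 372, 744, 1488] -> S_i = 93*2^i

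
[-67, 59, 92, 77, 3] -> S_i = Random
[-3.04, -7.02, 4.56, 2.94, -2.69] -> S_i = Random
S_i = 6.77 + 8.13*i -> [6.77, 14.9, 23.03, 31.16, 39.29]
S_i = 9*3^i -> [9, 27, 81, 243, 729]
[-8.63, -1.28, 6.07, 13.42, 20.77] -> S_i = -8.63 + 7.35*i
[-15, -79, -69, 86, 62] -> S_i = Random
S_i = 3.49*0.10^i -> [3.49, 0.35, 0.03, 0.0, 0.0]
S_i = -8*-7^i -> [-8, 56, -392, 2744, -19208]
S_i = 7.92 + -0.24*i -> [7.92, 7.68, 7.44, 7.2, 6.96]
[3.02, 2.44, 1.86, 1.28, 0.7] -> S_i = 3.02 + -0.58*i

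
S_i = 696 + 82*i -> [696, 778, 860, 942, 1024]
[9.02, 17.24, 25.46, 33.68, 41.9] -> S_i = 9.02 + 8.22*i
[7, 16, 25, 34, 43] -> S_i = 7 + 9*i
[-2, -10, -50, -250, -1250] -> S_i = -2*5^i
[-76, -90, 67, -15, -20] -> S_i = Random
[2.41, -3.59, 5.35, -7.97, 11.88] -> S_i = 2.41*(-1.49)^i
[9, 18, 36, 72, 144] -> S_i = 9*2^i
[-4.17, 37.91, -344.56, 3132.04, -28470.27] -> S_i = -4.17*(-9.09)^i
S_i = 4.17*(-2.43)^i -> [4.17, -10.13, 24.62, -59.83, 145.4]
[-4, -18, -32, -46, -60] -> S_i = -4 + -14*i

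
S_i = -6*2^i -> [-6, -12, -24, -48, -96]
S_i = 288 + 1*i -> [288, 289, 290, 291, 292]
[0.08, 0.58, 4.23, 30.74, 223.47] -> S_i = 0.08*7.27^i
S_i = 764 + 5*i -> [764, 769, 774, 779, 784]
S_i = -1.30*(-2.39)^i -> [-1.3, 3.11, -7.43, 17.75, -42.42]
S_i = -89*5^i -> [-89, -445, -2225, -11125, -55625]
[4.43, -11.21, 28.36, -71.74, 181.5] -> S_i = 4.43*(-2.53)^i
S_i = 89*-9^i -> [89, -801, 7209, -64881, 583929]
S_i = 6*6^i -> [6, 36, 216, 1296, 7776]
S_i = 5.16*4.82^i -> [5.16, 24.87, 119.88, 577.82, 2785.08]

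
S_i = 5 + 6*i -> [5, 11, 17, 23, 29]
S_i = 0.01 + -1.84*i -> [0.01, -1.83, -3.67, -5.51, -7.35]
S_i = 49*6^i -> [49, 294, 1764, 10584, 63504]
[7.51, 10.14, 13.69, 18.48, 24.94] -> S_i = 7.51*1.35^i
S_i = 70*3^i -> [70, 210, 630, 1890, 5670]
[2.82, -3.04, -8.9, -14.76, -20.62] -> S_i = 2.82 + -5.86*i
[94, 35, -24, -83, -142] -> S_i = 94 + -59*i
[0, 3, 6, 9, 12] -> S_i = 0 + 3*i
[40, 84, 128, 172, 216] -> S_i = 40 + 44*i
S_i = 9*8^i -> [9, 72, 576, 4608, 36864]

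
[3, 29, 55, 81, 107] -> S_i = 3 + 26*i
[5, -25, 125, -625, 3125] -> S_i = 5*-5^i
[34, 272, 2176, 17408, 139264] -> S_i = 34*8^i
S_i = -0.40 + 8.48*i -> [-0.4, 8.08, 16.56, 25.04, 33.52]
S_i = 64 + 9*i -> [64, 73, 82, 91, 100]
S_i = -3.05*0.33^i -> [-3.05, -1.01, -0.33, -0.11, -0.04]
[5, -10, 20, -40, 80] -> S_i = 5*-2^i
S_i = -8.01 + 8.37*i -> [-8.01, 0.36, 8.73, 17.1, 25.47]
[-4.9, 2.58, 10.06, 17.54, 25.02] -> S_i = -4.90 + 7.48*i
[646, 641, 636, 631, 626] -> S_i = 646 + -5*i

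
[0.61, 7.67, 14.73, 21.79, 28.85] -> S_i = 0.61 + 7.06*i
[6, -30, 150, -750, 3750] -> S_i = 6*-5^i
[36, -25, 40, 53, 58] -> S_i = Random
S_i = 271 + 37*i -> [271, 308, 345, 382, 419]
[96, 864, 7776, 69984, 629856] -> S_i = 96*9^i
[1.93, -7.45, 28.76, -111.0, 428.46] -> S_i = 1.93*(-3.86)^i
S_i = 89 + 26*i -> [89, 115, 141, 167, 193]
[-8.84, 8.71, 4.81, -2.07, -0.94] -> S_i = Random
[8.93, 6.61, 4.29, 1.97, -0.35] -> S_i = 8.93 + -2.32*i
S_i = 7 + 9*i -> [7, 16, 25, 34, 43]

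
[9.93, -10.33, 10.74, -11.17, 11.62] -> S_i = 9.93*(-1.04)^i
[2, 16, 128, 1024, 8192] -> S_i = 2*8^i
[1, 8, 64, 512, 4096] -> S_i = 1*8^i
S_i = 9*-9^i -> [9, -81, 729, -6561, 59049]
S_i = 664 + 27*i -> [664, 691, 718, 745, 772]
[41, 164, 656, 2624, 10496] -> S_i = 41*4^i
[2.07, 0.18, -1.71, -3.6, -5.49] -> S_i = 2.07 + -1.89*i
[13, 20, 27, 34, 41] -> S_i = 13 + 7*i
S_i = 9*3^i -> [9, 27, 81, 243, 729]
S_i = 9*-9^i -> [9, -81, 729, -6561, 59049]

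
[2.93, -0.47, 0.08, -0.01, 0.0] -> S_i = 2.93*(-0.16)^i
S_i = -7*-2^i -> [-7, 14, -28, 56, -112]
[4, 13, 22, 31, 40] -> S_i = 4 + 9*i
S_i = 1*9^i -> [1, 9, 81, 729, 6561]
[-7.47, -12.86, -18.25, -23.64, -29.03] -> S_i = -7.47 + -5.39*i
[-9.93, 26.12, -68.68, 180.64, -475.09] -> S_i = -9.93*(-2.63)^i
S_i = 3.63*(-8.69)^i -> [3.63, -31.54, 274.12, -2382.13, 20700.73]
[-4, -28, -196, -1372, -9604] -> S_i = -4*7^i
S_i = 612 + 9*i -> [612, 621, 630, 639, 648]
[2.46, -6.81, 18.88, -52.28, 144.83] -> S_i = 2.46*(-2.77)^i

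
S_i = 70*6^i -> [70, 420, 2520, 15120, 90720]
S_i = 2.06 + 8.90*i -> [2.06, 10.96, 19.86, 28.76, 37.66]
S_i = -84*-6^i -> [-84, 504, -3024, 18144, -108864]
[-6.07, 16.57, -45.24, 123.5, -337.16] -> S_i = -6.07*(-2.73)^i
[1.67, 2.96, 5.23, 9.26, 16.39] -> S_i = 1.67*1.77^i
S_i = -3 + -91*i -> [-3, -94, -185, -276, -367]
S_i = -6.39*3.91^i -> [-6.39, -24.98, -97.69, -381.97, -1493.51]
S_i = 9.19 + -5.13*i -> [9.19, 4.06, -1.07, -6.2, -11.33]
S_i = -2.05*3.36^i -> [-2.05, -6.89, -23.14, -77.76, -261.28]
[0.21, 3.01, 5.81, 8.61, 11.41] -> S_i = 0.21 + 2.80*i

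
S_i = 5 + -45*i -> [5, -40, -85, -130, -175]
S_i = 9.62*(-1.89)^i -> [9.62, -18.18, 34.36, -64.95, 122.75]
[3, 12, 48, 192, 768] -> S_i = 3*4^i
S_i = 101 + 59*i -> [101, 160, 219, 278, 337]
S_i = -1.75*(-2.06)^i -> [-1.75, 3.6, -7.43, 15.3, -31.51]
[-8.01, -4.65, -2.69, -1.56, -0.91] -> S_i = -8.01*0.58^i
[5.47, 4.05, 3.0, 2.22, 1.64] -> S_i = 5.47*0.74^i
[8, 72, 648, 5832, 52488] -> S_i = 8*9^i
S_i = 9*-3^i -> [9, -27, 81, -243, 729]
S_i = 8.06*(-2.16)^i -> [8.06, -17.41, 37.6, -81.23, 175.45]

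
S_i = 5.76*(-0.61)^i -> [5.76, -3.51, 2.14, -1.31, 0.8]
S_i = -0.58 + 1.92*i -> [-0.58, 1.34, 3.26, 5.18, 7.1]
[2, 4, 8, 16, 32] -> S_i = 2*2^i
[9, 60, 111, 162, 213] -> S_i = 9 + 51*i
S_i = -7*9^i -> [-7, -63, -567, -5103, -45927]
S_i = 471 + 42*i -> [471, 513, 555, 597, 639]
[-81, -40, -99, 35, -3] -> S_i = Random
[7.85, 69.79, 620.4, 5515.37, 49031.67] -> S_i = 7.85*8.89^i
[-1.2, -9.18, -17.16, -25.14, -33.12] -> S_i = -1.20 + -7.98*i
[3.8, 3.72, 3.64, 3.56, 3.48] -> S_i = 3.80 + -0.08*i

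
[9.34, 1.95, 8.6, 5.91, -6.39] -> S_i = Random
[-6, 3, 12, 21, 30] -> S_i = -6 + 9*i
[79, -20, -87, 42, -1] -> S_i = Random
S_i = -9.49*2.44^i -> [-9.49, -23.16, -56.5, -137.86, -336.38]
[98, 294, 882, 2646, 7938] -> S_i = 98*3^i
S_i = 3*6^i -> [3, 18, 108, 648, 3888]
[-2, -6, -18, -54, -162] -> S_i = -2*3^i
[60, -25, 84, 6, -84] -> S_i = Random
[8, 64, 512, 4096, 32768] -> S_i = 8*8^i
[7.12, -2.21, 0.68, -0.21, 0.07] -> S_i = 7.12*(-0.31)^i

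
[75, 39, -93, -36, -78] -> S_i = Random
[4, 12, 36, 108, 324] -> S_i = 4*3^i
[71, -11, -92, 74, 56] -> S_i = Random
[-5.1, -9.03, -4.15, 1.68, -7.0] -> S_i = Random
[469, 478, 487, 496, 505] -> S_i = 469 + 9*i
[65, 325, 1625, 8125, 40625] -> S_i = 65*5^i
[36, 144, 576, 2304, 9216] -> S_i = 36*4^i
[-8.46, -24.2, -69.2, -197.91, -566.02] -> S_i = -8.46*2.86^i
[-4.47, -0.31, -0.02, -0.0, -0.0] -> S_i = -4.47*0.07^i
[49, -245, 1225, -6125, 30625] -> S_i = 49*-5^i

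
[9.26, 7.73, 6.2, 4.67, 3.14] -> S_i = 9.26 + -1.53*i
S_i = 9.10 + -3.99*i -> [9.1, 5.11, 1.12, -2.87, -6.86]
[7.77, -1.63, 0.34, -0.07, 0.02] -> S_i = 7.77*(-0.21)^i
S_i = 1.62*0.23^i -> [1.62, 0.37, 0.09, 0.02, 0.0]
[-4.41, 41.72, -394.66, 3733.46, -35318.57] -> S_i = -4.41*(-9.46)^i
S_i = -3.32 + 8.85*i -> [-3.32, 5.53, 14.38, 23.23, 32.08]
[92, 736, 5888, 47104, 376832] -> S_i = 92*8^i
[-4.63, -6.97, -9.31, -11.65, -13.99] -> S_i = -4.63 + -2.34*i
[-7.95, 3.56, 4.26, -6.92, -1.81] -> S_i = Random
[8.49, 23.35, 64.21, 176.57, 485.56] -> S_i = 8.49*2.75^i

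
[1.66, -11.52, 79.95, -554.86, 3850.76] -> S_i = 1.66*(-6.94)^i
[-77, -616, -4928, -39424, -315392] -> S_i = -77*8^i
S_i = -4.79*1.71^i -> [-4.79, -8.19, -14.01, -23.95, -40.96]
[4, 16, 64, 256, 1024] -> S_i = 4*4^i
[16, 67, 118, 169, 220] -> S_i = 16 + 51*i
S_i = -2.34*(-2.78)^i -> [-2.34, 6.51, -18.08, 50.27, -139.76]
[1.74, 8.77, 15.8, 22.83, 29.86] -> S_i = 1.74 + 7.03*i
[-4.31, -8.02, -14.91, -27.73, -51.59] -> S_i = -4.31*1.86^i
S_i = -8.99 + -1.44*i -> [-8.99, -10.43, -11.87, -13.31, -14.75]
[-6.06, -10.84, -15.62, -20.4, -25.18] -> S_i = -6.06 + -4.78*i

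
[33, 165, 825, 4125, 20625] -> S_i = 33*5^i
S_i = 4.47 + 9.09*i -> [4.47, 13.56, 22.65, 31.74, 40.83]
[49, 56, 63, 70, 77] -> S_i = 49 + 7*i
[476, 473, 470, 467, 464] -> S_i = 476 + -3*i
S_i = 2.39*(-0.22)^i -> [2.39, -0.53, 0.12, -0.03, 0.01]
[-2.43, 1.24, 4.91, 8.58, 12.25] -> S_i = -2.43 + 3.67*i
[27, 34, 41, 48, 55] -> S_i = 27 + 7*i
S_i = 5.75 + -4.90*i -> [5.75, 0.85, -4.05, -8.95, -13.85]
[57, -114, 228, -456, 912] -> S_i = 57*-2^i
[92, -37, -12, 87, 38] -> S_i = Random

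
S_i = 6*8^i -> [6, 48, 384, 3072, 24576]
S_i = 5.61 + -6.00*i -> [5.61, -0.39, -6.39, -12.39, -18.39]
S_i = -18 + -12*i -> [-18, -30, -42, -54, -66]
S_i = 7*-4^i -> [7, -28, 112, -448, 1792]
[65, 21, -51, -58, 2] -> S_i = Random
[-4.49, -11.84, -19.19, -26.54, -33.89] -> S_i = -4.49 + -7.35*i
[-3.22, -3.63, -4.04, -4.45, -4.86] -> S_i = -3.22 + -0.41*i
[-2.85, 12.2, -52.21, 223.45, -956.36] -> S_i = -2.85*(-4.28)^i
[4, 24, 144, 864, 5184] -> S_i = 4*6^i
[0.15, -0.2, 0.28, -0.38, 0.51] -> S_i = 0.15*(-1.36)^i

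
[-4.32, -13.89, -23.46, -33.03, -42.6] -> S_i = -4.32 + -9.57*i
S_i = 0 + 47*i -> [0, 47, 94, 141, 188]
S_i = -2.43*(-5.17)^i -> [-2.43, 12.56, -64.95, 335.8, -1736.07]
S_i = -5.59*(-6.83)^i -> [-5.59, 38.18, -260.77, 1781.04, -12164.51]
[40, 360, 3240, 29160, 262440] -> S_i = 40*9^i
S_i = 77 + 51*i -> [77, 128, 179, 230, 281]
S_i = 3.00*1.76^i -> [3.0, 5.28, 9.29, 16.36, 28.79]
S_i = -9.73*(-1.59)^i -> [-9.73, 15.47, -24.6, 39.11, -62.19]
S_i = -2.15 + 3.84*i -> [-2.15, 1.69, 5.53, 9.37, 13.21]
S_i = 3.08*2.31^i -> [3.08, 7.11, 16.44, 37.97, 87.7]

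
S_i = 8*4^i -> [8, 32, 128, 512, 2048]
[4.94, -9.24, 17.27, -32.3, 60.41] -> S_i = 4.94*(-1.87)^i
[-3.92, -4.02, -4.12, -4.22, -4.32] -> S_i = -3.92 + -0.10*i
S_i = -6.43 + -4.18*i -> [-6.43, -10.61, -14.79, -18.97, -23.15]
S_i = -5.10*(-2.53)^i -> [-5.1, 12.9, -32.64, 82.59, -208.95]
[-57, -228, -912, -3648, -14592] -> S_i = -57*4^i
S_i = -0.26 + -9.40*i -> [-0.26, -9.66, -19.06, -28.46, -37.86]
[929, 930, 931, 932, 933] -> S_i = 929 + 1*i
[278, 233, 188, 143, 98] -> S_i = 278 + -45*i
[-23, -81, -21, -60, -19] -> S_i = Random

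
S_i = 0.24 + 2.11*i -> [0.24, 2.35, 4.46, 6.57, 8.68]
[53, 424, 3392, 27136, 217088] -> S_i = 53*8^i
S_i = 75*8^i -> [75, 600, 4800, 38400, 307200]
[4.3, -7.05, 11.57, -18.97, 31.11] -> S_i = 4.30*(-1.64)^i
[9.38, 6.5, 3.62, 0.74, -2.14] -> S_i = 9.38 + -2.88*i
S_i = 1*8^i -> [1, 8, 64, 512, 4096]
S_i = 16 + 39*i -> [16, 55, 94, 133, 172]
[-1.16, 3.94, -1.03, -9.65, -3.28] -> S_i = Random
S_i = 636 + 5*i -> [636, 641, 646, 651, 656]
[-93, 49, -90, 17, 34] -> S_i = Random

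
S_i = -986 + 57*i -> [-986, -929, -872, -815, -758]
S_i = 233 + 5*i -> [233, 238, 243, 248, 253]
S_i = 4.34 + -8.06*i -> [4.34, -3.72, -11.78, -19.84, -27.9]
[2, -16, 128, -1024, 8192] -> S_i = 2*-8^i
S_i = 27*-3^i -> [27, -81, 243, -729, 2187]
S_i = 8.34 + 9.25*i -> [8.34, 17.59, 26.84, 36.09, 45.34]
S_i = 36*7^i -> [36, 252, 1764, 12348, 86436]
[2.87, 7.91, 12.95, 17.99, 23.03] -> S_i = 2.87 + 5.04*i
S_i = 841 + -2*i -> [841, 839, 837, 835, 833]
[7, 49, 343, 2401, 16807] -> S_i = 7*7^i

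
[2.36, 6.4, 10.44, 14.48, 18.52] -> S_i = 2.36 + 4.04*i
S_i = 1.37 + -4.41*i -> [1.37, -3.04, -7.45, -11.86, -16.27]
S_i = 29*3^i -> [29, 87, 261, 783, 2349]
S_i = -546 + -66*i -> [-546, -612, -678, -744, -810]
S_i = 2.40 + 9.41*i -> [2.4, 11.81, 21.22, 30.63, 40.04]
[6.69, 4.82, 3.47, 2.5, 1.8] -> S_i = 6.69*0.72^i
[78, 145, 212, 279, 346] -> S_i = 78 + 67*i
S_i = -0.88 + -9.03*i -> [-0.88, -9.91, -18.94, -27.97, -37.0]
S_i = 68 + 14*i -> [68, 82, 96, 110, 124]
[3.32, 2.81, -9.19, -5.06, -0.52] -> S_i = Random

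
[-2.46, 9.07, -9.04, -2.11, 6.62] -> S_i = Random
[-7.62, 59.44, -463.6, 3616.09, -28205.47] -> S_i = -7.62*(-7.80)^i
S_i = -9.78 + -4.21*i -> [-9.78, -13.99, -18.2, -22.41, -26.62]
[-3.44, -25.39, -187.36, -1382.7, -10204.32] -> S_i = -3.44*7.38^i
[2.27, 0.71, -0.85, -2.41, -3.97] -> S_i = 2.27 + -1.56*i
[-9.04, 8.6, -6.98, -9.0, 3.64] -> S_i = Random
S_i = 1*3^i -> [1, 3, 9, 27, 81]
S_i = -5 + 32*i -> [-5, 27, 59, 91, 123]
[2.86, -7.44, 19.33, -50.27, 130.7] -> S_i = 2.86*(-2.60)^i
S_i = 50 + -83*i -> [50, -33, -116, -199, -282]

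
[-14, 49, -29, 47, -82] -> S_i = Random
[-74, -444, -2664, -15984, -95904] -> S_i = -74*6^i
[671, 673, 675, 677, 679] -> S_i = 671 + 2*i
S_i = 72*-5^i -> [72, -360, 1800, -9000, 45000]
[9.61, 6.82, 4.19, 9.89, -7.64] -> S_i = Random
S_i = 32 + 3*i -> [32, 35, 38, 41, 44]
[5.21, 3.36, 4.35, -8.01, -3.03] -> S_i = Random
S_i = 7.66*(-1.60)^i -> [7.66, -12.26, 19.61, -31.38, 50.2]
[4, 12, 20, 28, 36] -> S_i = 4 + 8*i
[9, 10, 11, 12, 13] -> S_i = 9 + 1*i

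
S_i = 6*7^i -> [6, 42, 294, 2058, 14406]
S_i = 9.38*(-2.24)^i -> [9.38, -21.01, 47.07, -105.43, 236.15]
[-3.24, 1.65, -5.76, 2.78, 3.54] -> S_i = Random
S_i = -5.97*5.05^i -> [-5.97, -30.15, -152.25, -768.86, -3882.75]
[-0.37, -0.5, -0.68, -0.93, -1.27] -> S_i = -0.37*1.36^i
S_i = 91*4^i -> [91, 364, 1456, 5824, 23296]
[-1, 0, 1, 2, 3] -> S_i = -1 + 1*i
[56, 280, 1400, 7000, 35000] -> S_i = 56*5^i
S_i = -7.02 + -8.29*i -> [-7.02, -15.31, -23.6, -31.89, -40.18]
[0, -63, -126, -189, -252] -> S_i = 0 + -63*i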